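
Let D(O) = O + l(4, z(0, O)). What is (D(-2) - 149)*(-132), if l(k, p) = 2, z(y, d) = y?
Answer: 19668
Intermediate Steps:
D(O) = 2 + O (D(O) = O + 2 = 2 + O)
(D(-2) - 149)*(-132) = ((2 - 2) - 149)*(-132) = (0 - 149)*(-132) = -149*(-132) = 19668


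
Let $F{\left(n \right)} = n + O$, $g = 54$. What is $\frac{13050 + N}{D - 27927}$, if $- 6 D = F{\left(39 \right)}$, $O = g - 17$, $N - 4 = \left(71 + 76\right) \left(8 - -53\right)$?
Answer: $- \frac{66063}{83819} \approx -0.78816$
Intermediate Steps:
$N = 8971$ ($N = 4 + \left(71 + 76\right) \left(8 - -53\right) = 4 + 147 \left(8 + 53\right) = 4 + 147 \cdot 61 = 4 + 8967 = 8971$)
$O = 37$ ($O = 54 - 17 = 37$)
$F{\left(n \right)} = 37 + n$ ($F{\left(n \right)} = n + 37 = 37 + n$)
$D = - \frac{38}{3}$ ($D = - \frac{37 + 39}{6} = \left(- \frac{1}{6}\right) 76 = - \frac{38}{3} \approx -12.667$)
$\frac{13050 + N}{D - 27927} = \frac{13050 + 8971}{- \frac{38}{3} - 27927} = \frac{22021}{- \frac{83819}{3}} = 22021 \left(- \frac{3}{83819}\right) = - \frac{66063}{83819}$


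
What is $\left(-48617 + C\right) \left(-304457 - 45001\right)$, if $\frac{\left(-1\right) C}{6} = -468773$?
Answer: $-965909250618$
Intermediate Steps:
$C = 2812638$ ($C = \left(-6\right) \left(-468773\right) = 2812638$)
$\left(-48617 + C\right) \left(-304457 - 45001\right) = \left(-48617 + 2812638\right) \left(-304457 - 45001\right) = 2764021 \left(-349458\right) = -965909250618$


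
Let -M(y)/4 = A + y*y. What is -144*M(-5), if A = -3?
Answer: 12672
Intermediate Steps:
M(y) = 12 - 4*y² (M(y) = -4*(-3 + y*y) = -4*(-3 + y²) = 12 - 4*y²)
-144*M(-5) = -144*(12 - 4*(-5)²) = -144*(12 - 4*25) = -144*(12 - 100) = -144*(-88) = -16*(-792) = 12672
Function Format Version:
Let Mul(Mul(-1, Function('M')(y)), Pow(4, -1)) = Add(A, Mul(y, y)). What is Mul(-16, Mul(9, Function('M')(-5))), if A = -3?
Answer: 12672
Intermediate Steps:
Function('M')(y) = Add(12, Mul(-4, Pow(y, 2))) (Function('M')(y) = Mul(-4, Add(-3, Mul(y, y))) = Mul(-4, Add(-3, Pow(y, 2))) = Add(12, Mul(-4, Pow(y, 2))))
Mul(-16, Mul(9, Function('M')(-5))) = Mul(-16, Mul(9, Add(12, Mul(-4, Pow(-5, 2))))) = Mul(-16, Mul(9, Add(12, Mul(-4, 25)))) = Mul(-16, Mul(9, Add(12, -100))) = Mul(-16, Mul(9, -88)) = Mul(-16, -792) = 12672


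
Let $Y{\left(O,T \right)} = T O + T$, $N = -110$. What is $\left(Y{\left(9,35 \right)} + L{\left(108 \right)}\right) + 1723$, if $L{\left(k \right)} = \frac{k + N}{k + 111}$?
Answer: $\frac{453985}{219} \approx 2073.0$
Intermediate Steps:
$Y{\left(O,T \right)} = T + O T$ ($Y{\left(O,T \right)} = O T + T = T + O T$)
$L{\left(k \right)} = \frac{-110 + k}{111 + k}$ ($L{\left(k \right)} = \frac{k - 110}{k + 111} = \frac{-110 + k}{111 + k}$)
$\left(Y{\left(9,35 \right)} + L{\left(108 \right)}\right) + 1723 = \left(35 \left(1 + 9\right) + \frac{-110 + 108}{111 + 108}\right) + 1723 = \left(35 \cdot 10 + \frac{1}{219} \left(-2\right)\right) + 1723 = \left(350 + \frac{1}{219} \left(-2\right)\right) + 1723 = \left(350 - \frac{2}{219}\right) + 1723 = \frac{76648}{219} + 1723 = \frac{453985}{219}$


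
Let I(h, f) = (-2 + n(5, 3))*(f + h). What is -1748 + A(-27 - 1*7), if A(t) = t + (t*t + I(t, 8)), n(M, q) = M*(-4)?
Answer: -54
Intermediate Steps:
n(M, q) = -4*M
I(h, f) = -22*f - 22*h (I(h, f) = (-2 - 4*5)*(f + h) = (-2 - 20)*(f + h) = -22*(f + h) = -22*f - 22*h)
A(t) = -176 + t² - 21*t (A(t) = t + (t*t + (-22*8 - 22*t)) = t + (t² + (-176 - 22*t)) = t + (-176 + t² - 22*t) = -176 + t² - 21*t)
-1748 + A(-27 - 1*7) = -1748 + (-176 + (-27 - 1*7)² - 21*(-27 - 1*7)) = -1748 + (-176 + (-27 - 7)² - 21*(-27 - 7)) = -1748 + (-176 + (-34)² - 21*(-34)) = -1748 + (-176 + 1156 + 714) = -1748 + 1694 = -54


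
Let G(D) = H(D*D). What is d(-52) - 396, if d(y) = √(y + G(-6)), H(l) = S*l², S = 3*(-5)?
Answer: -396 + 2*I*√4873 ≈ -396.0 + 139.61*I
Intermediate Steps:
S = -15
H(l) = -15*l²
G(D) = -15*D⁴
d(y) = √(-19440 + y) (d(y) = √(y - 15*(-6)⁴) = √(y - 15*1296) = √(y - 19440) = √(-19440 + y))
d(-52) - 396 = √(-19440 - 52) - 396 = √(-19492) - 396 = 2*I*√4873 - 396 = -396 + 2*I*√4873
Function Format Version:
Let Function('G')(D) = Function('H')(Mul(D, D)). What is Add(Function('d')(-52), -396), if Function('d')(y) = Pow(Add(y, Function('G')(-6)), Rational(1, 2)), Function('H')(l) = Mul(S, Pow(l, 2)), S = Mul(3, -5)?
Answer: Add(-396, Mul(2, I, Pow(4873, Rational(1, 2)))) ≈ Add(-396.00, Mul(139.61, I))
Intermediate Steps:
S = -15
Function('H')(l) = Mul(-15, Pow(l, 2))
Function('G')(D) = Mul(-15, Pow(D, 4)) (Function('G')(D) = Mul(-15, Pow(Mul(D, D), 2)) = Mul(-15, Pow(Pow(D, 2), 2)) = Mul(-15, Pow(D, 4)))
Function('d')(y) = Pow(Add(-19440, y), Rational(1, 2)) (Function('d')(y) = Pow(Add(y, Mul(-15, Pow(-6, 4))), Rational(1, 2)) = Pow(Add(y, Mul(-15, 1296)), Rational(1, 2)) = Pow(Add(y, -19440), Rational(1, 2)) = Pow(Add(-19440, y), Rational(1, 2)))
Add(Function('d')(-52), -396) = Add(Pow(Add(-19440, -52), Rational(1, 2)), -396) = Add(Pow(-19492, Rational(1, 2)), -396) = Add(Mul(2, I, Pow(4873, Rational(1, 2))), -396) = Add(-396, Mul(2, I, Pow(4873, Rational(1, 2))))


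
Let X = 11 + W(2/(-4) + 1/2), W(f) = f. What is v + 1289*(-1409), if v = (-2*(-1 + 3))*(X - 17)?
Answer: -1816177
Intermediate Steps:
X = 11 (X = 11 + (2/(-4) + 1/2) = 11 + (2*(-¼) + 1*(½)) = 11 + (-½ + ½) = 11 + 0 = 11)
v = 24 (v = (-2*(-1 + 3))*(11 - 17) = -2*2*(-6) = -4*(-6) = 24)
v + 1289*(-1409) = 24 + 1289*(-1409) = 24 - 1816201 = -1816177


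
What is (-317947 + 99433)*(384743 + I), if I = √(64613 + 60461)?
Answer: -84071731902 - 218514*√125074 ≈ -8.4149e+10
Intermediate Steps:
I = √125074 ≈ 353.66
(-317947 + 99433)*(384743 + I) = (-317947 + 99433)*(384743 + √125074) = -218514*(384743 + √125074) = -84071731902 - 218514*√125074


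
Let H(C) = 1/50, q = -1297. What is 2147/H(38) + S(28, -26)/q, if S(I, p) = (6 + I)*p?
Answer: 139233834/1297 ≈ 1.0735e+5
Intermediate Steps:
S(I, p) = p*(6 + I)
H(C) = 1/50
2147/H(38) + S(28, -26)/q = 2147/(1/50) - 26*(6 + 28)/(-1297) = 2147*50 - 26*34*(-1/1297) = 107350 - 884*(-1/1297) = 107350 + 884/1297 = 139233834/1297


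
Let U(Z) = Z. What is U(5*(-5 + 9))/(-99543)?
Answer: -20/99543 ≈ -0.00020092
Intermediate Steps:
U(5*(-5 + 9))/(-99543) = (5*(-5 + 9))/(-99543) = (5*4)*(-1/99543) = 20*(-1/99543) = -20/99543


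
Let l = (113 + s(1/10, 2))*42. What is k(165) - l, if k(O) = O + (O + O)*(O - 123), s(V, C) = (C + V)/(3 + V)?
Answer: 286767/31 ≈ 9250.5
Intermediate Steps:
s(V, C) = (C + V)/(3 + V)
k(O) = O + 2*O*(-123 + O) (k(O) = O + (2*O)*(-123 + O) = O + 2*O*(-123 + O))
l = 148008/31 (l = (113 + (2 + 1/10)/(3 + 1/10))*42 = (113 + (2 + ⅒)/(3 + ⅒))*42 = (113 + (21/10)/(31/10))*42 = (113 + (10/31)*(21/10))*42 = (113 + 21/31)*42 = (3524/31)*42 = 148008/31 ≈ 4774.5)
k(165) - l = 165*(-245 + 2*165) - 1*148008/31 = 165*(-245 + 330) - 148008/31 = 165*85 - 148008/31 = 14025 - 148008/31 = 286767/31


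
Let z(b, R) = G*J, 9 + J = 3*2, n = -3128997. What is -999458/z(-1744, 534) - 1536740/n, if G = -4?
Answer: -173737924597/2085998 ≈ -83288.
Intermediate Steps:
J = -3 (J = -9 + 3*2 = -9 + 6 = -3)
z(b, R) = 12 (z(b, R) = -4*(-3) = 12)
-999458/z(-1744, 534) - 1536740/n = -999458/12 - 1536740/(-3128997) = -999458*1/12 - 1536740*(-1/3128997) = -499729/6 + 1536740/3128997 = -173737924597/2085998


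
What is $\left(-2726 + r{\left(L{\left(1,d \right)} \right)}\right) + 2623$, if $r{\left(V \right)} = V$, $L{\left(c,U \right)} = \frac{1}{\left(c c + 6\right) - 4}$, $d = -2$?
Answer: $- \frac{308}{3} \approx -102.67$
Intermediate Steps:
$L{\left(c,U \right)} = \frac{1}{2 + c^{2}}$ ($L{\left(c,U \right)} = \frac{1}{\left(c^{2} + 6\right) - 4} = \frac{1}{\left(6 + c^{2}\right) - 4} = \frac{1}{2 + c^{2}}$)
$\left(-2726 + r{\left(L{\left(1,d \right)} \right)}\right) + 2623 = \left(-2726 + \frac{1}{2 + 1^{2}}\right) + 2623 = \left(-2726 + \frac{1}{2 + 1}\right) + 2623 = \left(-2726 + \frac{1}{3}\right) + 2623 = - \frac{8177}{3} + 2623 = - \frac{308}{3}$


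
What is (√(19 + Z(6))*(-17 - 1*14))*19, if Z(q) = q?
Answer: -2945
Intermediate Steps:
(√(19 + Z(6))*(-17 - 1*14))*19 = (√(19 + 6)*(-17 - 1*14))*19 = (√25*(-17 - 14))*19 = (5*(-31))*19 = -155*19 = -2945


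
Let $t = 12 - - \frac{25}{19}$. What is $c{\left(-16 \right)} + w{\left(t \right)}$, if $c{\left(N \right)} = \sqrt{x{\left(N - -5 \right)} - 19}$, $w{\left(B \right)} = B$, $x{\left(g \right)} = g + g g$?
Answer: $\frac{253}{19} + \sqrt{91} \approx 22.855$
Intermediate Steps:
$t = \frac{253}{19}$ ($t = 12 - \left(-25\right) \frac{1}{19} = 12 - - \frac{25}{19} = 12 + \frac{25}{19} = \frac{253}{19} \approx 13.316$)
$x{\left(g \right)} = g + g^{2}$
$c{\left(N \right)} = \sqrt{-19 + \left(5 + N\right) \left(6 + N\right)}$ ($c{\left(N \right)} = \sqrt{\left(N - -5\right) \left(1 + \left(N - -5\right)\right) - 19} = \sqrt{\left(N + 5\right) \left(1 + \left(N + 5\right)\right) - 19} = \sqrt{\left(5 + N\right) \left(1 + \left(5 + N\right)\right) - 19} = \sqrt{\left(5 + N\right) \left(6 + N\right) - 19} = \sqrt{-19 + \left(5 + N\right) \left(6 + N\right)}$)
$c{\left(-16 \right)} + w{\left(t \right)} = \sqrt{-19 + \left(5 - 16\right) \left(6 - 16\right)} + \frac{253}{19} = \sqrt{-19 - -110} + \frac{253}{19} = \sqrt{-19 + 110} + \frac{253}{19} = \sqrt{91} + \frac{253}{19} = \frac{253}{19} + \sqrt{91}$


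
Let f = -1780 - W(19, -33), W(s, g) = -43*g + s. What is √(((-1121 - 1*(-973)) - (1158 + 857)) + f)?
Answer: I*√5381 ≈ 73.355*I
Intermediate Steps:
W(s, g) = s - 43*g
f = -3218 (f = -1780 - (19 - 43*(-33)) = -1780 - (19 + 1419) = -1780 - 1*1438 = -1780 - 1438 = -3218)
√(((-1121 - 1*(-973)) - (1158 + 857)) + f) = √(((-1121 - 1*(-973)) - (1158 + 857)) - 3218) = √(((-1121 + 973) - 1*2015) - 3218) = √((-148 - 2015) - 3218) = √(-2163 - 3218) = √(-5381) = I*√5381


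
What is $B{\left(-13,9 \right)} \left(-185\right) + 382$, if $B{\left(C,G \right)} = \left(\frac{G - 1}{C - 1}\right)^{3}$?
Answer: $\frac{142866}{343} \approx 416.52$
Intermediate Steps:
$B{\left(C,G \right)} = \frac{\left(-1 + G\right)^{3}}{\left(-1 + C\right)^{3}}$ ($B{\left(C,G \right)} = \left(\frac{-1 + G}{-1 + C}\right)^{3} = \frac{\left(-1 + G\right)^{3}}{\left(-1 + C\right)^{3}}$)
$B{\left(-13,9 \right)} \left(-185\right) + 382 = \frac{\left(-1 + 9\right)^{3}}{\left(-1 - 13\right)^{3}} \left(-185\right) + 382 = \frac{8^{3}}{-2744} \left(-185\right) + 382 = \left(- \frac{1}{2744}\right) 512 \left(-185\right) + 382 = \left(- \frac{64}{343}\right) \left(-185\right) + 382 = \frac{11840}{343} + 382 = \frac{142866}{343}$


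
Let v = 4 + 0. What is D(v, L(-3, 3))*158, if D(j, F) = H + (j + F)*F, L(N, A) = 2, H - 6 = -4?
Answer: 2212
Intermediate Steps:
H = 2 (H = 6 - 4 = 2)
v = 4
D(j, F) = 2 + F*(F + j) (D(j, F) = 2 + (j + F)*F = 2 + (F + j)*F = 2 + F*(F + j))
D(v, L(-3, 3))*158 = (2 + 2**2 + 2*4)*158 = (2 + 4 + 8)*158 = 14*158 = 2212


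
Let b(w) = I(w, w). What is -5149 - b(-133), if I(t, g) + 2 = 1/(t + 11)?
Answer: -627933/122 ≈ -5147.0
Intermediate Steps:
I(t, g) = -2 + 1/(11 + t) (I(t, g) = -2 + 1/(t + 11) = -2 + 1/(11 + t))
b(w) = (-21 - 2*w)/(11 + w)
-5149 - b(-133) = -5149 - (-21 - 2*(-133))/(11 - 133) = -5149 - (-21 + 266)/(-122) = -5149 - (-1)*245/122 = -5149 - 1*(-245/122) = -5149 + 245/122 = -627933/122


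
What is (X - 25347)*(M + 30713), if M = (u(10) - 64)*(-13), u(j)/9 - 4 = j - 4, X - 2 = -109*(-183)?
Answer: -163964250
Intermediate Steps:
X = 19949 (X = 2 - 109*(-183) = 2 + 19947 = 19949)
u(j) = 9*j (u(j) = 36 + 9*(j - 4) = 36 + 9*(-4 + j) = 36 + (-36 + 9*j) = 9*j)
M = -338 (M = (9*10 - 64)*(-13) = (90 - 64)*(-13) = 26*(-13) = -338)
(X - 25347)*(M + 30713) = (19949 - 25347)*(-338 + 30713) = -5398*30375 = -163964250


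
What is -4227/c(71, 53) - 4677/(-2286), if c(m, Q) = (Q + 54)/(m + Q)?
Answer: -399233963/81534 ≈ -4896.5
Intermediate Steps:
c(m, Q) = (54 + Q)/(Q + m)
-4227/c(71, 53) - 4677/(-2286) = -4227*(53 + 71)/(54 + 53) - 4677/(-2286) = -4227/(107/124) - 4677*(-1/2286) = -4227/((1/124)*107) + 1559/762 = -4227/107/124 + 1559/762 = -4227*124/107 + 1559/762 = -524148/107 + 1559/762 = -399233963/81534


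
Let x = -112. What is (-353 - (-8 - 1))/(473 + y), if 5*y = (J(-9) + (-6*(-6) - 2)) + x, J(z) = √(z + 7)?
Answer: -3933640/5230371 + 1720*I*√2/5230371 ≈ -0.75208 + 0.00046506*I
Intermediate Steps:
J(z) = √(7 + z)
y = -78/5 + I*√2/5 (y = ((√(7 - 9) + (-6*(-6) - 2)) - 112)/5 = ((√(-2) + (36 - 2)) - 112)/5 = ((I*√2 + 34) - 112)/5 = ((34 + I*√2) - 112)/5 = (-78 + I*√2)/5 = -78/5 + I*√2/5 ≈ -15.6 + 0.28284*I)
(-353 - (-8 - 1))/(473 + y) = (-353 - (-8 - 1))/(473 + (-78/5 + I*√2/5)) = (-353 - 1*(-9))/(2287/5 + I*√2/5) = (-353 + 9)/(2287/5 + I*√2/5) = -344/(2287/5 + I*√2/5)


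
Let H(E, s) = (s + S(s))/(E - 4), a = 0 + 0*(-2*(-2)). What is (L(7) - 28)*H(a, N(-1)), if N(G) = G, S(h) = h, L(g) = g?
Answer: -21/2 ≈ -10.500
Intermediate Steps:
a = 0 (a = 0 + 0*4 = 0 + 0 = 0)
H(E, s) = 2*s/(-4 + E) (H(E, s) = (s + s)/(E - 4) = (2*s)/(-4 + E) = 2*s/(-4 + E))
(L(7) - 28)*H(a, N(-1)) = (7 - 28)*(2*(-1)/(-4 + 0)) = -42*(-1)/(-4) = -42*(-1)*(-1)/4 = -21*½ = -21/2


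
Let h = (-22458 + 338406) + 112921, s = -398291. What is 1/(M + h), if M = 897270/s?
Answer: 398291/170813765609 ≈ 2.3317e-6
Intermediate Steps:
M = -897270/398291 (M = 897270/(-398291) = 897270*(-1/398291) = -897270/398291 ≈ -2.2528)
h = 428869 (h = 315948 + 112921 = 428869)
1/(M + h) = 1/(-897270/398291 + 428869) = 1/(170813765609/398291) = 398291/170813765609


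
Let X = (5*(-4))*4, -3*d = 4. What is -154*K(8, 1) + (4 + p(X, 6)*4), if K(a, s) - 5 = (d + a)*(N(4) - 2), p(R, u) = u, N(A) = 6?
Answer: -14546/3 ≈ -4848.7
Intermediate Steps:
d = -4/3 (d = -⅓*4 = -4/3 ≈ -1.3333)
X = -80 (X = -20*4 = -80)
K(a, s) = -⅓ + 4*a (K(a, s) = 5 + (-4/3 + a)*(6 - 2) = 5 + (-4/3 + a)*4 = 5 + (-16/3 + 4*a) = -⅓ + 4*a)
-154*K(8, 1) + (4 + p(X, 6)*4) = -154*(-⅓ + 4*8) + (4 + 6*4) = -154*(-⅓ + 32) + (4 + 24) = -154*95/3 + 28 = -14630/3 + 28 = -14546/3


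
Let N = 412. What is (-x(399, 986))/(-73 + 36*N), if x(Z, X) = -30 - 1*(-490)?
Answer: -460/14759 ≈ -0.031167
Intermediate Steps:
x(Z, X) = 460 (x(Z, X) = -30 + 490 = 460)
(-x(399, 986))/(-73 + 36*N) = (-1*460)/(-73 + 36*412) = -460/(-73 + 14832) = -460/14759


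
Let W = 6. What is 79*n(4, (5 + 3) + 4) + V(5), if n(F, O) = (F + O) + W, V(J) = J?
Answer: 1743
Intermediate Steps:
n(F, O) = 6 + F + O (n(F, O) = (F + O) + 6 = 6 + F + O)
79*n(4, (5 + 3) + 4) + V(5) = 79*(6 + 4 + ((5 + 3) + 4)) + 5 = 79*(6 + 4 + (8 + 4)) + 5 = 79*(6 + 4 + 12) + 5 = 79*22 + 5 = 1738 + 5 = 1743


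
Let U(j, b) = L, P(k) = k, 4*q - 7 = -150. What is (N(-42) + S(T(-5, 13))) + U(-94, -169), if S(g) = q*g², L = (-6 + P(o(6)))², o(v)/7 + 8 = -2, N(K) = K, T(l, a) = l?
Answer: 19361/4 ≈ 4840.3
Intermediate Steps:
q = -143/4 (q = 7/4 + (¼)*(-150) = 7/4 - 75/2 = -143/4 ≈ -35.750)
o(v) = -70 (o(v) = -56 + 7*(-2) = -56 - 14 = -70)
L = 5776 (L = (-6 - 70)² = (-76)² = 5776)
U(j, b) = 5776
S(g) = -143*g²/4
(N(-42) + S(T(-5, 13))) + U(-94, -169) = (-42 - 143/4*(-5)²) + 5776 = (-42 - 143/4*25) + 5776 = (-42 - 3575/4) + 5776 = -3743/4 + 5776 = 19361/4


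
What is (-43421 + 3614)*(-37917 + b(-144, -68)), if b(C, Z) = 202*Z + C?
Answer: 2061883179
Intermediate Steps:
b(C, Z) = C + 202*Z
(-43421 + 3614)*(-37917 + b(-144, -68)) = (-43421 + 3614)*(-37917 + (-144 + 202*(-68))) = -39807*(-37917 + (-144 - 13736)) = -39807*(-37917 - 13880) = -39807*(-51797) = 2061883179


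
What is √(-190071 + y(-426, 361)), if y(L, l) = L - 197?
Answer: I*√190694 ≈ 436.69*I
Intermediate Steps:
y(L, l) = -197 + L
√(-190071 + y(-426, 361)) = √(-190071 + (-197 - 426)) = √(-190071 - 623) = √(-190694) = I*√190694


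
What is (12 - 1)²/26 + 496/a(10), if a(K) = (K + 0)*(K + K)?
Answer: 4637/650 ≈ 7.1338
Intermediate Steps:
a(K) = 2*K² (a(K) = K*(2*K) = 2*K²)
(12 - 1)²/26 + 496/a(10) = (12 - 1)²/26 + 496/((2*10²)) = 11²*(1/26) + 496/((2*100)) = 121*(1/26) + 496/200 = 121/26 + 496*(1/200) = 121/26 + 62/25 = 4637/650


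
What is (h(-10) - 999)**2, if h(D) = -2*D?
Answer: 958441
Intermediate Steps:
(h(-10) - 999)**2 = (-2*(-10) - 999)**2 = (20 - 999)**2 = (-979)**2 = 958441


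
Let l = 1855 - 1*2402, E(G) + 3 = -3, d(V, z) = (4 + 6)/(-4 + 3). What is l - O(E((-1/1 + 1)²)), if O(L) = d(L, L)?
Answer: -537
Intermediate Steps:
d(V, z) = -10 (d(V, z) = 10/(-1) = 10*(-1) = -10)
E(G) = -6 (E(G) = -3 - 3 = -6)
l = -547 (l = 1855 - 2402 = -547)
O(L) = -10
l - O(E((-1/1 + 1)²)) = -547 - 1*(-10) = -547 + 10 = -537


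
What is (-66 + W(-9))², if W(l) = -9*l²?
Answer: 632025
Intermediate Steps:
(-66 + W(-9))² = (-66 - 9*(-9)²)² = (-66 - 9*81)² = (-66 - 729)² = (-795)² = 632025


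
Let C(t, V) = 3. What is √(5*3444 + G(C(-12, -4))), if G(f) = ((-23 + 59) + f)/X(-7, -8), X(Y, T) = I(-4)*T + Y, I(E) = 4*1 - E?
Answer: √86803251/71 ≈ 131.22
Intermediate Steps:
I(E) = 4 - E
X(Y, T) = Y + 8*T (X(Y, T) = (4 - 1*(-4))*T + Y = (4 + 4)*T + Y = 8*T + Y = Y + 8*T)
G(f) = -36/71 - f/71 (G(f) = ((-23 + 59) + f)/(-7 + 8*(-8)) = (36 + f)/(-7 - 64) = (36 + f)/(-71) = (36 + f)*(-1/71) = -36/71 - f/71)
√(5*3444 + G(C(-12, -4))) = √(5*3444 + (-36/71 - 1/71*3)) = √(17220 + (-36/71 - 3/71)) = √(17220 - 39/71) = √(1222581/71) = √86803251/71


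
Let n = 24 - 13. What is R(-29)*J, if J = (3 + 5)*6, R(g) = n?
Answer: 528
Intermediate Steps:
n = 11
R(g) = 11
J = 48 (J = 8*6 = 48)
R(-29)*J = 11*48 = 528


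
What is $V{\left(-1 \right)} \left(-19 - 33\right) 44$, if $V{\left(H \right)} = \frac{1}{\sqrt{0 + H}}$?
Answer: $2288 i \approx 2288.0 i$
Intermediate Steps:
$V{\left(H \right)} = \frac{1}{\sqrt{H}}$
$V{\left(-1 \right)} \left(-19 - 33\right) 44 = \frac{-19 - 33}{i} 44 = - i \left(-19 - 33\right) 44 = - i \left(-52\right) 44 = 52 i 44 = 2288 i$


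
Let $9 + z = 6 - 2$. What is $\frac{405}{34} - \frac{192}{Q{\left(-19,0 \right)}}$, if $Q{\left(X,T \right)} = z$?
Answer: $\frac{8553}{170} \approx 50.312$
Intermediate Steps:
$z = -5$ ($z = -9 + \left(6 - 2\right) = -9 + 4 = -5$)
$Q{\left(X,T \right)} = -5$
$\frac{405}{34} - \frac{192}{Q{\left(-19,0 \right)}} = \frac{405}{34} - \frac{192}{-5} = 405 \cdot \frac{1}{34} - - \frac{192}{5} = \frac{405}{34} + \frac{192}{5} = \frac{8553}{170}$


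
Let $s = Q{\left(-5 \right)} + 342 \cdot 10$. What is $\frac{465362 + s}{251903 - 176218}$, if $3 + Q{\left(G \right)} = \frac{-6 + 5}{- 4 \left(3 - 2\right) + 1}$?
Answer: $\frac{1406338}{227055} \approx 6.1938$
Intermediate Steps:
$Q{\left(G \right)} = - \frac{8}{3}$ ($Q{\left(G \right)} = -3 + \frac{-6 + 5}{- 4 \left(3 - 2\right) + 1} = -3 - \frac{1}{\left(-4\right) 1 + 1} = -3 - \frac{1}{-4 + 1} = -3 - \frac{1}{-3} = -3 - - \frac{1}{3} = -3 + \frac{1}{3} = - \frac{8}{3}$)
$s = \frac{10252}{3}$ ($s = - \frac{8}{3} + 342 \cdot 10 = - \frac{8}{3} + 3420 = \frac{10252}{3} \approx 3417.3$)
$\frac{465362 + s}{251903 - 176218} = \frac{465362 + \frac{10252}{3}}{251903 - 176218} = \frac{1406338}{3 \cdot 75685} = \frac{1406338}{3} \cdot \frac{1}{75685} = \frac{1406338}{227055}$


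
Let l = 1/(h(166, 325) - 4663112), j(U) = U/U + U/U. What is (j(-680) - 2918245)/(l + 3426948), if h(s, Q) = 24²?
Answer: -13606413044248/15978268420127 ≈ -0.85156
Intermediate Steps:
h(s, Q) = 576
j(U) = 2 (j(U) = 1 + 1 = 2)
l = -1/4662536 (l = 1/(576 - 4663112) = 1/(-4662536) = -1/4662536 ≈ -2.1448e-7)
(j(-680) - 2918245)/(l + 3426948) = (2 - 2918245)/(-1/4662536 + 3426948) = -2918243/15978268420127/4662536 = -2918243*4662536/15978268420127 = -13606413044248/15978268420127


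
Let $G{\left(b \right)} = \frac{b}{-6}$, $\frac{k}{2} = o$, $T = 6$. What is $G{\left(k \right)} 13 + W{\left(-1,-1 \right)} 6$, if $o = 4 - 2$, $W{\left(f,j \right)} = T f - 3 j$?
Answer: $- \frac{80}{3} \approx -26.667$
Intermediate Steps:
$W{\left(f,j \right)} = - 3 j + 6 f$ ($W{\left(f,j \right)} = 6 f - 3 j = - 3 j + 6 f$)
$o = 2$
$k = 4$ ($k = 2 \cdot 2 = 4$)
$G{\left(b \right)} = - \frac{b}{6}$
$G{\left(k \right)} 13 + W{\left(-1,-1 \right)} 6 = \left(- \frac{1}{6}\right) 4 \cdot 13 + \left(\left(-3\right) \left(-1\right) + 6 \left(-1\right)\right) 6 = \left(- \frac{2}{3}\right) 13 + \left(3 - 6\right) 6 = - \frac{26}{3} - 18 = - \frac{80}{3}$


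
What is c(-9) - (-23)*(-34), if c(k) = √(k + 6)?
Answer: -782 + I*√3 ≈ -782.0 + 1.732*I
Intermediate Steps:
c(k) = √(6 + k)
c(-9) - (-23)*(-34) = √(6 - 9) - (-23)*(-34) = √(-3) - 23*34 = I*√3 - 782 = -782 + I*√3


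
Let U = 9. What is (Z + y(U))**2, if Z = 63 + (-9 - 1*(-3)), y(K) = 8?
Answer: 4225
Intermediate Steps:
Z = 57 (Z = 63 + (-9 + 3) = 63 - 6 = 57)
(Z + y(U))**2 = (57 + 8)**2 = 65**2 = 4225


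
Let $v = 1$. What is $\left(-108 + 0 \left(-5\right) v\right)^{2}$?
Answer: $11664$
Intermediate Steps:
$\left(-108 + 0 \left(-5\right) v\right)^{2} = \left(-108 + 0 \left(-5\right) 1\right)^{2} = \left(-108 + 0 \cdot 1\right)^{2} = \left(-108 + 0\right)^{2} = \left(-108\right)^{2} = 11664$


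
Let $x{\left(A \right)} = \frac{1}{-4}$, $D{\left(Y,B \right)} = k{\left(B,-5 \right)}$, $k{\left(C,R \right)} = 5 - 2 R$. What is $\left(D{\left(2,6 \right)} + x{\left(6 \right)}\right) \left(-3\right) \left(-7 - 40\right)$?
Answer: $\frac{8319}{4} \approx 2079.8$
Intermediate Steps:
$D{\left(Y,B \right)} = 15$ ($D{\left(Y,B \right)} = 5 - -10 = 5 + 10 = 15$)
$x{\left(A \right)} = - \frac{1}{4}$
$\left(D{\left(2,6 \right)} + x{\left(6 \right)}\right) \left(-3\right) \left(-7 - 40\right) = \left(15 - \frac{1}{4}\right) \left(-3\right) \left(-7 - 40\right) = \frac{59}{4} \left(-3\right) \left(-47\right) = \left(- \frac{177}{4}\right) \left(-47\right) = \frac{8319}{4}$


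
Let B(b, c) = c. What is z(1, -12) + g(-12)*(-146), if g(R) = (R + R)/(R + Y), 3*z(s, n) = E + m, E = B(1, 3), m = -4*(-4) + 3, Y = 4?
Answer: -1292/3 ≈ -430.67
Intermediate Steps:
m = 19 (m = 16 + 3 = 19)
E = 3
z(s, n) = 22/3 (z(s, n) = (3 + 19)/3 = (1/3)*22 = 22/3)
g(R) = 2*R/(4 + R) (g(R) = (R + R)/(R + 4) = (2*R)/(4 + R) = 2*R/(4 + R))
z(1, -12) + g(-12)*(-146) = 22/3 + (2*(-12)/(4 - 12))*(-146) = 22/3 + (2*(-12)/(-8))*(-146) = 22/3 + (2*(-12)*(-1/8))*(-146) = 22/3 + 3*(-146) = 22/3 - 438 = -1292/3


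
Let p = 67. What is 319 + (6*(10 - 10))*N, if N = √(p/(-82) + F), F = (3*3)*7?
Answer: 319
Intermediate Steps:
F = 63 (F = 9*7 = 63)
N = √418118/82 (N = √(67/(-82) + 63) = √(67*(-1/82) + 63) = √(-67/82 + 63) = √(5099/82) = √418118/82 ≈ 7.8856)
319 + (6*(10 - 10))*N = 319 + (6*(10 - 10))*(√418118/82) = 319 + (6*0)*(√418118/82) = 319 + 0*(√418118/82) = 319 + 0 = 319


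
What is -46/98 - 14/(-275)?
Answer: -5639/13475 ≈ -0.41848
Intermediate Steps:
-46/98 - 14/(-275) = -46*1/98 - 14*(-1/275) = -23/49 + 14/275 = -5639/13475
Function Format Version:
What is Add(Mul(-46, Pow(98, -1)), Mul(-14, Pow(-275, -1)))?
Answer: Rational(-5639, 13475) ≈ -0.41848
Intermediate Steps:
Add(Mul(-46, Pow(98, -1)), Mul(-14, Pow(-275, -1))) = Add(Mul(-46, Rational(1, 98)), Mul(-14, Rational(-1, 275))) = Add(Rational(-23, 49), Rational(14, 275)) = Rational(-5639, 13475)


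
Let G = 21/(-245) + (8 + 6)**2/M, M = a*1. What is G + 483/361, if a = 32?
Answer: 745691/101080 ≈ 7.3772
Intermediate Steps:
M = 32 (M = 32*1 = 32)
G = 1691/280 (G = 21/(-245) + (8 + 6)**2/32 = 21*(-1/245) + 14**2*(1/32) = -3/35 + 196*(1/32) = -3/35 + 49/8 = 1691/280 ≈ 6.0393)
G + 483/361 = 1691/280 + 483/361 = 745691/101080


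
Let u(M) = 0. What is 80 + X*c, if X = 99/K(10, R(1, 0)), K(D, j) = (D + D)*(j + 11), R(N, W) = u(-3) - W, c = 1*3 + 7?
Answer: 169/2 ≈ 84.500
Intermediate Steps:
c = 10 (c = 3 + 7 = 10)
R(N, W) = -W (R(N, W) = 0 - W = -W)
K(D, j) = 2*D*(11 + j) (K(D, j) = (2*D)*(11 + j) = 2*D*(11 + j))
X = 9/20 (X = 99/((2*10*(11 - 1*0))) = 99/((2*10*(11 + 0))) = 99/((2*10*11)) = 99/220 = 99*(1/220) = 9/20 ≈ 0.45000)
80 + X*c = 80 + (9/20)*10 = 80 + 9/2 = 169/2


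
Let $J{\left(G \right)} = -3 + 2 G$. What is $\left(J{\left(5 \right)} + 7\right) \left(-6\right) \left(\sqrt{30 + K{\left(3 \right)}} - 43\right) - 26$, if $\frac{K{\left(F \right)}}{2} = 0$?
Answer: $3586 - 84 \sqrt{30} \approx 3125.9$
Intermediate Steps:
$K{\left(F \right)} = 0$ ($K{\left(F \right)} = 2 \cdot 0 = 0$)
$\left(J{\left(5 \right)} + 7\right) \left(-6\right) \left(\sqrt{30 + K{\left(3 \right)}} - 43\right) - 26 = \left(\left(-3 + 2 \cdot 5\right) + 7\right) \left(-6\right) \left(\sqrt{30 + 0} - 43\right) - 26 = \left(\left(-3 + 10\right) + 7\right) \left(-6\right) \left(\sqrt{30} - 43\right) - 26 = \left(7 + 7\right) \left(-6\right) \left(-43 + \sqrt{30}\right) - 26 = 14 \left(-6\right) \left(-43 + \sqrt{30}\right) - 26 = - 84 \left(-43 + \sqrt{30}\right) - 26 = \left(3612 - 84 \sqrt{30}\right) - 26 = 3586 - 84 \sqrt{30}$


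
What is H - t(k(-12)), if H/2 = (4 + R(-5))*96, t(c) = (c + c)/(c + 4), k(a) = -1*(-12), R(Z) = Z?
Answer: -387/2 ≈ -193.50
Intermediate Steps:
k(a) = 12
t(c) = 2*c/(4 + c) (t(c) = (2*c)/(4 + c) = 2*c/(4 + c))
H = -192 (H = 2*((4 - 5)*96) = 2*(-1*96) = 2*(-96) = -192)
H - t(k(-12)) = -192 - 2*12/(4 + 12) = -192 - 2*12/16 = -192 - 1*3/2 = -192 - 3/2 = -387/2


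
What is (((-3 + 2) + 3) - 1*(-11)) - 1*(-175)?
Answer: 188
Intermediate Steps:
(((-3 + 2) + 3) - 1*(-11)) - 1*(-175) = ((-1 + 3) + 11) + 175 = (2 + 11) + 175 = 13 + 175 = 188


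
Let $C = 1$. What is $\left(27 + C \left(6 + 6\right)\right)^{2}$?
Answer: $1521$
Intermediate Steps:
$\left(27 + C \left(6 + 6\right)\right)^{2} = \left(27 + 1 \left(6 + 6\right)\right)^{2} = \left(27 + 1 \cdot 12\right)^{2} = \left(27 + 12\right)^{2} = 39^{2} = 1521$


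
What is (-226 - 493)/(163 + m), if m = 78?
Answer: -719/241 ≈ -2.9834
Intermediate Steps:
(-226 - 493)/(163 + m) = (-226 - 493)/(163 + 78) = -719/241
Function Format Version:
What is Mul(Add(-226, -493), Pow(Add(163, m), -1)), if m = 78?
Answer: Rational(-719, 241) ≈ -2.9834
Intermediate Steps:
Mul(Add(-226, -493), Pow(Add(163, m), -1)) = Mul(Add(-226, -493), Pow(Add(163, 78), -1)) = Mul(-719, Pow(241, -1)) = Mul(-719, Rational(1, 241)) = Rational(-719, 241)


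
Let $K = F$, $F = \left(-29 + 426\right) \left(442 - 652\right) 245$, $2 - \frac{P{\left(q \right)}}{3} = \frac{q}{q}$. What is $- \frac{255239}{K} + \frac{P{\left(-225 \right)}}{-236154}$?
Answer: $\frac{5017869488}{401966579175} \approx 0.012483$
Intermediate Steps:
$P{\left(q \right)} = 3$ ($P{\left(q \right)} = 6 - 3 \frac{q}{q} = 6 - 3 = 3$)
$F = -20425650$ ($F = 397 \left(-210\right) 245 = \left(-83370\right) 245 = -20425650$)
$K = -20425650$
$- \frac{255239}{K} + \frac{P{\left(-225 \right)}}{-236154} = - \frac{255239}{-20425650} + \frac{3}{-236154} = \left(-255239\right) \left(- \frac{1}{20425650}\right) + 3 \left(- \frac{1}{236154}\right) = \frac{255239}{20425650} - \frac{1}{78718} = \frac{5017869488}{401966579175}$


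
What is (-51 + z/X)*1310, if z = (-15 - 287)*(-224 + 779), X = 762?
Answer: -45079720/127 ≈ -3.5496e+5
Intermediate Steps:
z = -167610 (z = -302*555 = -167610)
(-51 + z/X)*1310 = (-51 - 167610/762)*1310 = (-51 - 167610*1/762)*1310 = (-51 - 27935/127)*1310 = -34412/127*1310 = -45079720/127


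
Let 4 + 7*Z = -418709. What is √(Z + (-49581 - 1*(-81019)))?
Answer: I*√1390529/7 ≈ 168.46*I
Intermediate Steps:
Z = -418713/7 (Z = -4/7 + (⅐)*(-418709) = -4/7 - 418709/7 = -418713/7 ≈ -59816.)
√(Z + (-49581 - 1*(-81019))) = √(-418713/7 + (-49581 - 1*(-81019))) = √(-418713/7 + (-49581 + 81019)) = √(-418713/7 + 31438) = √(-198647/7) = I*√1390529/7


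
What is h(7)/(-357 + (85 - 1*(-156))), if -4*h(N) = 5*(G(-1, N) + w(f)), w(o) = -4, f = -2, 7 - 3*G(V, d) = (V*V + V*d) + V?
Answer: 5/696 ≈ 0.0071839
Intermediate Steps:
G(V, d) = 7/3 - V/3 - V²/3 - V*d/3 (G(V, d) = 7/3 - ((V*V + V*d) + V)/3 = 7/3 - ((V² + V*d) + V)/3 = 7/3 - (V + V² + V*d)/3 = 7/3 + (-V/3 - V²/3 - V*d/3) = 7/3 - V/3 - V²/3 - V*d/3)
h(N) = 25/12 - 5*N/12 (h(N) = -5*((7/3 - ⅓*(-1) - ⅓*(-1)² - ⅓*(-1)*N) - 4)/4 = -5*((7/3 + ⅓ - ⅓*1 + N/3) - 4)/4 = -5*((7/3 + ⅓ - ⅓ + N/3) - 4)/4 = -5*((7/3 + N/3) - 4)/4 = -5*(-5/3 + N/3)/4 = -(-25/3 + 5*N/3)/4 = 25/12 - 5*N/12)
h(7)/(-357 + (85 - 1*(-156))) = (25/12 - 5/12*7)/(-357 + (85 - 1*(-156))) = (25/12 - 35/12)/(-357 + (85 + 156)) = -⅚/(-357 + 241) = -⅚/(-116) = -1/116*(-⅚) = 5/696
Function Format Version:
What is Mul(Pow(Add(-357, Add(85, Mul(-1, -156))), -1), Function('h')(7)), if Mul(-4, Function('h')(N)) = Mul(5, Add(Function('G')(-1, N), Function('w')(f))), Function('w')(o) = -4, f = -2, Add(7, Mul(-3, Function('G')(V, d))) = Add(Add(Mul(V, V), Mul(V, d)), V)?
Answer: Rational(5, 696) ≈ 0.0071839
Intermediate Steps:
Function('G')(V, d) = Add(Rational(7, 3), Mul(Rational(-1, 3), V), Mul(Rational(-1, 3), Pow(V, 2)), Mul(Rational(-1, 3), V, d)) (Function('G')(V, d) = Add(Rational(7, 3), Mul(Rational(-1, 3), Add(Add(Mul(V, V), Mul(V, d)), V))) = Add(Rational(7, 3), Mul(Rational(-1, 3), Add(Add(Pow(V, 2), Mul(V, d)), V))) = Add(Rational(7, 3), Mul(Rational(-1, 3), Add(V, Pow(V, 2), Mul(V, d)))) = Add(Rational(7, 3), Add(Mul(Rational(-1, 3), V), Mul(Rational(-1, 3), Pow(V, 2)), Mul(Rational(-1, 3), V, d))) = Add(Rational(7, 3), Mul(Rational(-1, 3), V), Mul(Rational(-1, 3), Pow(V, 2)), Mul(Rational(-1, 3), V, d)))
Function('h')(N) = Add(Rational(25, 12), Mul(Rational(-5, 12), N)) (Function('h')(N) = Mul(Rational(-1, 4), Mul(5, Add(Add(Rational(7, 3), Mul(Rational(-1, 3), -1), Mul(Rational(-1, 3), Pow(-1, 2)), Mul(Rational(-1, 3), -1, N)), -4))) = Mul(Rational(-1, 4), Mul(5, Add(Add(Rational(7, 3), Rational(1, 3), Mul(Rational(-1, 3), 1), Mul(Rational(1, 3), N)), -4))) = Mul(Rational(-1, 4), Mul(5, Add(Add(Rational(7, 3), Rational(1, 3), Rational(-1, 3), Mul(Rational(1, 3), N)), -4))) = Mul(Rational(-1, 4), Mul(5, Add(Add(Rational(7, 3), Mul(Rational(1, 3), N)), -4))) = Mul(Rational(-1, 4), Mul(5, Add(Rational(-5, 3), Mul(Rational(1, 3), N)))) = Mul(Rational(-1, 4), Add(Rational(-25, 3), Mul(Rational(5, 3), N))) = Add(Rational(25, 12), Mul(Rational(-5, 12), N)))
Mul(Pow(Add(-357, Add(85, Mul(-1, -156))), -1), Function('h')(7)) = Mul(Pow(Add(-357, Add(85, Mul(-1, -156))), -1), Add(Rational(25, 12), Mul(Rational(-5, 12), 7))) = Mul(Pow(Add(-357, Add(85, 156)), -1), Add(Rational(25, 12), Rational(-35, 12))) = Mul(Pow(Add(-357, 241), -1), Rational(-5, 6)) = Mul(Pow(-116, -1), Rational(-5, 6)) = Mul(Rational(-1, 116), Rational(-5, 6)) = Rational(5, 696)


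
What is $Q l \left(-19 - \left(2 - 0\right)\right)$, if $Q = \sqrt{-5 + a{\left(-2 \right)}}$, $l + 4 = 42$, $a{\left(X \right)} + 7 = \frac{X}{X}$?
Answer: $- 798 i \sqrt{11} \approx - 2646.7 i$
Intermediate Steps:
$a{\left(X \right)} = -6$ ($a{\left(X \right)} = -7 + \frac{X}{X} = -7 + 1 = -6$)
$l = 38$ ($l = -4 + 42 = 38$)
$Q = i \sqrt{11}$ ($Q = \sqrt{-5 - 6} = \sqrt{-11} = i \sqrt{11} \approx 3.3166 i$)
$Q l \left(-19 - \left(2 - 0\right)\right) = i \sqrt{11} \cdot 38 \left(-19 - \left(2 - 0\right)\right) = 38 i \sqrt{11} \left(-19 - \left(2 + 0\right)\right) = 38 i \sqrt{11} \left(-19 - 2\right) = 38 i \sqrt{11} \left(-21\right) = - 798 i \sqrt{11}$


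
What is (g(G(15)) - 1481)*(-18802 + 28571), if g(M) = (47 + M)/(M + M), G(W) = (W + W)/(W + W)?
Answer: -14233433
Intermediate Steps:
G(W) = 1 (G(W) = (2*W)/((2*W)) = (2*W)*(1/(2*W)) = 1)
g(M) = (47 + M)/(2*M) (g(M) = (47 + M)/((2*M)) = (47 + M)*(1/(2*M)) = (47 + M)/(2*M))
(g(G(15)) - 1481)*(-18802 + 28571) = ((½)*(47 + 1)/1 - 1481)*(-18802 + 28571) = ((½)*1*48 - 1481)*9769 = (24 - 1481)*9769 = -1457*9769 = -14233433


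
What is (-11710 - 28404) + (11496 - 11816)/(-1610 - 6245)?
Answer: -63019030/1571 ≈ -40114.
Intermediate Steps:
(-11710 - 28404) + (11496 - 11816)/(-1610 - 6245) = -40114 - 320/(-7855) = -40114 - 320*(-1/7855) = -40114 + 64/1571 = -63019030/1571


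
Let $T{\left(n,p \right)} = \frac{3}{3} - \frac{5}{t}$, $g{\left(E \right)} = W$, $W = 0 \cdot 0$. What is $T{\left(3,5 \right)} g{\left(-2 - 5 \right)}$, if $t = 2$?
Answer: $0$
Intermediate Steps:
$W = 0$
$g{\left(E \right)} = 0$
$T{\left(n,p \right)} = - \frac{3}{2}$ ($T{\left(n,p \right)} = \frac{3}{3} - \frac{5}{2} = 3 \cdot \frac{1}{3} - \frac{5}{2} = 1 - \frac{5}{2} = - \frac{3}{2}$)
$T{\left(3,5 \right)} g{\left(-2 - 5 \right)} = \left(- \frac{3}{2}\right) 0 = 0$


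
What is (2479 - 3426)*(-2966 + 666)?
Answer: 2178100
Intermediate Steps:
(2479 - 3426)*(-2966 + 666) = -947*(-2300) = 2178100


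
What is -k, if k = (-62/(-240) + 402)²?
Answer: -2330089441/14400 ≈ -1.6181e+5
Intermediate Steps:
k = 2330089441/14400 (k = (-62*(-1/240) + 402)² = (31/120 + 402)² = (48271/120)² = 2330089441/14400 ≈ 1.6181e+5)
-k = -1*2330089441/14400 = -2330089441/14400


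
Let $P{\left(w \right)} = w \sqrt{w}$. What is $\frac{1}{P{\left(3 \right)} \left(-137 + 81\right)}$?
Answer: $- \frac{\sqrt{3}}{504} \approx -0.0034366$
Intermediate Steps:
$P{\left(w \right)} = w^{\frac{3}{2}}$
$\frac{1}{P{\left(3 \right)} \left(-137 + 81\right)} = \frac{1}{3^{\frac{3}{2}} \left(-137 + 81\right)} = \frac{1}{3 \sqrt{3} \left(-56\right)} = \frac{1}{\left(-168\right) \sqrt{3}} = - \frac{\sqrt{3}}{504}$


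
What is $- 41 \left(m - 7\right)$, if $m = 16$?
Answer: $-369$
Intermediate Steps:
$- 41 \left(m - 7\right) = - 41 \left(16 - 7\right) = \left(-41\right) 9 = -369$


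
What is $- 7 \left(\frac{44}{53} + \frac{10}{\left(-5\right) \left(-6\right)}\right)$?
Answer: $- \frac{1295}{159} \approx -8.1447$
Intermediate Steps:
$- 7 \left(\frac{44}{53} + \frac{10}{\left(-5\right) \left(-6\right)}\right) = - 7 \left(44 \cdot \frac{1}{53} + \frac{10}{30}\right) = - 7 \left(\frac{44}{53} + 10 \cdot \frac{1}{30}\right) = - 7 \left(\frac{44}{53} + \frac{1}{3}\right) = \left(-7\right) \frac{185}{159} = - \frac{1295}{159}$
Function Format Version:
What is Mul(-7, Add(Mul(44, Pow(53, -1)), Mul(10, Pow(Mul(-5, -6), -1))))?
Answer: Rational(-1295, 159) ≈ -8.1447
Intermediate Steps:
Mul(-7, Add(Mul(44, Pow(53, -1)), Mul(10, Pow(Mul(-5, -6), -1)))) = Mul(-7, Add(Mul(44, Rational(1, 53)), Mul(10, Pow(30, -1)))) = Mul(-7, Add(Rational(44, 53), Mul(10, Rational(1, 30)))) = Mul(-7, Add(Rational(44, 53), Rational(1, 3))) = Mul(-7, Rational(185, 159)) = Rational(-1295, 159)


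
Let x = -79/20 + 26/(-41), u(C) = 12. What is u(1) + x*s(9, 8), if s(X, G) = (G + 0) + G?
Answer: -12576/205 ≈ -61.346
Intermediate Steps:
s(X, G) = 2*G (s(X, G) = G + G = 2*G)
x = -3759/820 (x = -79*1/20 + 26*(-1/41) = -79/20 - 26/41 = -3759/820 ≈ -4.5841)
u(1) + x*s(9, 8) = 12 - 3759*8/410 = 12 - 3759/820*16 = 12 - 15036/205 = -12576/205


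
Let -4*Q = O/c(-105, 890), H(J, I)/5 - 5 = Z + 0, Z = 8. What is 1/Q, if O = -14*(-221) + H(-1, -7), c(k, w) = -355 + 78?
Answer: 1108/3159 ≈ 0.35074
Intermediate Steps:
c(k, w) = -277
H(J, I) = 65 (H(J, I) = 25 + 5*(8 + 0) = 25 + 5*8 = 25 + 40 = 65)
O = 3159 (O = -14*(-221) + 65 = 3094 + 65 = 3159)
Q = 3159/1108 (Q = -3159/(4*(-277)) = -3159*(-1)/(4*277) = -¼*(-3159/277) = 3159/1108 ≈ 2.8511)
1/Q = 1/(3159/1108) = 1108/3159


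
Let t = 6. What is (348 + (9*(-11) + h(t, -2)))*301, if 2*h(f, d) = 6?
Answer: 75852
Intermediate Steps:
h(f, d) = 3 (h(f, d) = (½)*6 = 3)
(348 + (9*(-11) + h(t, -2)))*301 = (348 + (9*(-11) + 3))*301 = (348 + (-99 + 3))*301 = (348 - 96)*301 = 252*301 = 75852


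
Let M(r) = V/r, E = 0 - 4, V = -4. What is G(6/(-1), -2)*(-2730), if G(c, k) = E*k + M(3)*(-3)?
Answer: -32760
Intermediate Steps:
E = -4
M(r) = -4/r
G(c, k) = 4 - 4*k (G(c, k) = -4*k - 4/3*(-3) = -4*k + 4 = 4 - 4*k)
G(6/(-1), -2)*(-2730) = (4 - 4*(-2))*(-2730) = (4 + 8)*(-2730) = 12*(-2730) = -32760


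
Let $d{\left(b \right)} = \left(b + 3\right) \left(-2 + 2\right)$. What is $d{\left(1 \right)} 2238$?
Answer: $0$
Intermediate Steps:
$d{\left(b \right)} = 0$ ($d{\left(b \right)} = \left(3 + b\right) 0 = 0$)
$d{\left(1 \right)} 2238 = 0 \cdot 2238 = 0$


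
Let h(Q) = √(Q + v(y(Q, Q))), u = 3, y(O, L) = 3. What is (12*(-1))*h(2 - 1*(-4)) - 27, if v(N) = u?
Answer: -63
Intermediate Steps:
v(N) = 3
h(Q) = √(3 + Q) (h(Q) = √(Q + 3) = √(3 + Q))
(12*(-1))*h(2 - 1*(-4)) - 27 = (12*(-1))*√(3 + (2 - 1*(-4))) - 27 = -12*√(3 + (2 + 4)) - 27 = -12*√(3 + 6) - 27 = -12*√9 - 27 = -12*3 - 27 = -36 - 27 = -63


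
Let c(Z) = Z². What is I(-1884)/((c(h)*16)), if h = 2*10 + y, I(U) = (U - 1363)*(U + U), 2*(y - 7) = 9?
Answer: 1019558/1323 ≈ 770.64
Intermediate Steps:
y = 23/2 (y = 7 + (½)*9 = 7 + 9/2 = 23/2 ≈ 11.500)
I(U) = 2*U*(-1363 + U) (I(U) = (-1363 + U)*(2*U) = 2*U*(-1363 + U))
h = 63/2 (h = 2*10 + 23/2 = 20 + 23/2 = 63/2 ≈ 31.500)
I(-1884)/((c(h)*16)) = (2*(-1884)*(-1363 - 1884))/(((63/2)²*16)) = (2*(-1884)*(-3247))/(((3969/4)*16)) = 12234696/15876 = 12234696*(1/15876) = 1019558/1323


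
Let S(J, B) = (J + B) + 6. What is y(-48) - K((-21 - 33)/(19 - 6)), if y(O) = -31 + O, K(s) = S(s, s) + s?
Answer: -943/13 ≈ -72.538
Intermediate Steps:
S(J, B) = 6 + B + J (S(J, B) = (B + J) + 6 = 6 + B + J)
K(s) = 6 + 3*s (K(s) = (6 + s + s) + s = (6 + 2*s) + s = 6 + 3*s)
y(-48) - K((-21 - 33)/(19 - 6)) = (-31 - 48) - (6 + 3*((-21 - 33)/(19 - 6))) = -79 - (6 + 3*(-54/13)) = -79 - (6 - 162/13) = -79 - 1*(-84/13) = -79 + 84/13 = -943/13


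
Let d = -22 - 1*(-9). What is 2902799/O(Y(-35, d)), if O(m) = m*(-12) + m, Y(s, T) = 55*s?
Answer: 2902799/21175 ≈ 137.09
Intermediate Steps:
d = -13 (d = -22 + 9 = -13)
O(m) = -11*m (O(m) = -12*m + m = -11*m)
2902799/O(Y(-35, d)) = 2902799/((-605*(-35))) = 2902799/((-11*(-1925))) = 2902799/21175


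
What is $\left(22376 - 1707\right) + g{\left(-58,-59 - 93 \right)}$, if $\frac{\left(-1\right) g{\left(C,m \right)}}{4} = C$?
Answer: $20901$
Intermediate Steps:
$g{\left(C,m \right)} = - 4 C$
$\left(22376 - 1707\right) + g{\left(-58,-59 - 93 \right)} = \left(22376 - 1707\right) - -232 = 20669 + 232 = 20901$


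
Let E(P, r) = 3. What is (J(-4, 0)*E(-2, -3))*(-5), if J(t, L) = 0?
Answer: 0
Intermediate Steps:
(J(-4, 0)*E(-2, -3))*(-5) = (0*3)*(-5) = 0*(-5) = 0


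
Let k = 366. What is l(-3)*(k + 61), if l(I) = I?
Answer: -1281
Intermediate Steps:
l(-3)*(k + 61) = -3*(366 + 61) = -3*427 = -1281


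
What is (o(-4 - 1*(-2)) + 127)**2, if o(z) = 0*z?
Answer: 16129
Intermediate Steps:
o(z) = 0
(o(-4 - 1*(-2)) + 127)**2 = (0 + 127)**2 = 127**2 = 16129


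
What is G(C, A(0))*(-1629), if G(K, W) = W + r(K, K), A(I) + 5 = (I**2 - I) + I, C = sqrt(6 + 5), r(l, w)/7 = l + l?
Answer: 8145 - 22806*sqrt(11) ≈ -67494.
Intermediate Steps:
r(l, w) = 14*l (r(l, w) = 7*(l + l) = 7*(2*l) = 14*l)
C = sqrt(11) ≈ 3.3166
A(I) = -5 + I**2 (A(I) = -5 + ((I**2 - I) + I) = -5 + I**2)
G(K, W) = W + 14*K
G(C, A(0))*(-1629) = ((-5 + 0**2) + 14*sqrt(11))*(-1629) = ((-5 + 0) + 14*sqrt(11))*(-1629) = (-5 + 14*sqrt(11))*(-1629) = 8145 - 22806*sqrt(11)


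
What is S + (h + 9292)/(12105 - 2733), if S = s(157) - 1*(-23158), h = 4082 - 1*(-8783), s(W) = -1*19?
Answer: 216880865/9372 ≈ 23141.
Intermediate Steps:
s(W) = -19
h = 12865 (h = 4082 + 8783 = 12865)
S = 23139 (S = -19 - 1*(-23158) = -19 + 23158 = 23139)
S + (h + 9292)/(12105 - 2733) = 23139 + (12865 + 9292)/(12105 - 2733) = 23139 + 22157/9372 = 216880865/9372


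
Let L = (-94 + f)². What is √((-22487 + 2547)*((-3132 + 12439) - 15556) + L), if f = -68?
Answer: 14*√635874 ≈ 11164.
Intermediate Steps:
L = 26244 (L = (-94 - 68)² = (-162)² = 26244)
√((-22487 + 2547)*((-3132 + 12439) - 15556) + L) = √((-22487 + 2547)*((-3132 + 12439) - 15556) + 26244) = √(-19940*(9307 - 15556) + 26244) = √(-19940*(-6249) + 26244) = √(124605060 + 26244) = √124631304 = 14*√635874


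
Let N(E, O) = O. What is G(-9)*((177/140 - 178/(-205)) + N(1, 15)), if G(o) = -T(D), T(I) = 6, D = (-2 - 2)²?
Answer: -295023/2870 ≈ -102.80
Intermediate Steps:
D = 16 (D = (-4)² = 16)
G(o) = -6 (G(o) = -1*6 = -6)
G(-9)*((177/140 - 178/(-205)) + N(1, 15)) = -6*((177/140 - 178/(-205)) + 15) = -6*((177*(1/140) - 178*(-1/205)) + 15) = -6*((177/140 + 178/205) + 15) = -6*(12241/5740 + 15) = -6*98341/5740 = -295023/2870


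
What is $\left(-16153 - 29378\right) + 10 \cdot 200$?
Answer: $-43531$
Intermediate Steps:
$\left(-16153 - 29378\right) + 10 \cdot 200 = -45531 + 2000 = -43531$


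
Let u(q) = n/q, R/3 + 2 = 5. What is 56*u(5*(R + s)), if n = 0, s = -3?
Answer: 0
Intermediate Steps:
R = 9 (R = -6 + 3*5 = -6 + 15 = 9)
u(q) = 0 (u(q) = 0/q = 0)
56*u(5*(R + s)) = 56*0 = 0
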